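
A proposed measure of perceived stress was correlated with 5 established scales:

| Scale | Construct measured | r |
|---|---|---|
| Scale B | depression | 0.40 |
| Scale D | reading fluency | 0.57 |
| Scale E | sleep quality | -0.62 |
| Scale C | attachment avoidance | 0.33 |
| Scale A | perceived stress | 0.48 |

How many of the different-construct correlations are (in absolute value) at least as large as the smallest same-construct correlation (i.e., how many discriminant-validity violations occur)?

Convergent (same construct = perceived stress): Scale A.
Smallest convergent = 0.48. Discriminant |r|: 0.40, 0.57, 0.62, 0.33; count ≥ 0.48 → 2.

2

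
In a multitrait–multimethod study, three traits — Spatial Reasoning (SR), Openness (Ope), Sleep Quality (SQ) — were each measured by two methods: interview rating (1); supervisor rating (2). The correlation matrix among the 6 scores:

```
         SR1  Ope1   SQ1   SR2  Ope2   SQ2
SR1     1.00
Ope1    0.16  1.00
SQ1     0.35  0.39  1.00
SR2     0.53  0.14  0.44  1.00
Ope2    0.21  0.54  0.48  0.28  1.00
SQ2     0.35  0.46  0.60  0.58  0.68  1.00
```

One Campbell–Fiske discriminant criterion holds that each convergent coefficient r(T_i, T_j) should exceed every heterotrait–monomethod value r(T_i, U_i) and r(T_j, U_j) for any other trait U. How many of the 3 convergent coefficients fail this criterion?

Each convergent coefficient versus the relevant comparison correlations:
SR (methods 1·2): 0.53 vs {0.16, 0.28, 0.35, 0.58} → fail.
Ope (methods 1·2): 0.54 vs {0.16, 0.28, 0.39, 0.68} → fail.
SQ (methods 1·2): 0.60 vs {0.35, 0.58, 0.39, 0.68} → fail.
3 of 3 fail.

3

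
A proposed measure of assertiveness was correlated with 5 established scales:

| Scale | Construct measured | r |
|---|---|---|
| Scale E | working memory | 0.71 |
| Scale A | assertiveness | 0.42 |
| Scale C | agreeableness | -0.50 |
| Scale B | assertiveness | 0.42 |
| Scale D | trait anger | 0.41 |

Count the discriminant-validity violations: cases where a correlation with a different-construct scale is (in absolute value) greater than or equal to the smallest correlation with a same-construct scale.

2

Convergent (same construct = assertiveness): Scale A, Scale B.
Smallest convergent = 0.42. Discriminant |r|: 0.71, 0.50, 0.41; count ≥ 0.42 → 2.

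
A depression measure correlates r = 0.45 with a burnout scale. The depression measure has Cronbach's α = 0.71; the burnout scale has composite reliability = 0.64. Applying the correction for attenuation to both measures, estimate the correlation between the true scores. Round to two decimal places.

r_true = r_obs / √(r_xx · r_yy) = 0.45 / √(0.71 × 0.64) = 0.45 / √0.4544 = 0.45 / 0.6741 ≈ 0.67.

0.67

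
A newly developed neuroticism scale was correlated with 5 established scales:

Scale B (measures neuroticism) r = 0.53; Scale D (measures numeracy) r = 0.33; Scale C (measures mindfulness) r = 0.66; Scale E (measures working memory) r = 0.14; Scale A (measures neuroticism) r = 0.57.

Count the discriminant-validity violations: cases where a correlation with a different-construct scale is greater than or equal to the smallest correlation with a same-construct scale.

Convergent (same construct = neuroticism): Scale B, Scale A.
Smallest convergent = 0.53. Discriminant values: 0.33, 0.66, 0.14; count ≥ 0.53 → 1.

1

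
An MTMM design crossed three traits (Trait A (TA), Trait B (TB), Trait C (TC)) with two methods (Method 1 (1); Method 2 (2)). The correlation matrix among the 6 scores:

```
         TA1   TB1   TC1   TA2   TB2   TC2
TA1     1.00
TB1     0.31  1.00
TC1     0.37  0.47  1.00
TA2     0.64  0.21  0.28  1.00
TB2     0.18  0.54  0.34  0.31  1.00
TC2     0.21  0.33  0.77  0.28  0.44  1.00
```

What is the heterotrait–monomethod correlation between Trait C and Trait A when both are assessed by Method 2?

Different traits, same method: r(TC2, TA2) = 0.28.

0.28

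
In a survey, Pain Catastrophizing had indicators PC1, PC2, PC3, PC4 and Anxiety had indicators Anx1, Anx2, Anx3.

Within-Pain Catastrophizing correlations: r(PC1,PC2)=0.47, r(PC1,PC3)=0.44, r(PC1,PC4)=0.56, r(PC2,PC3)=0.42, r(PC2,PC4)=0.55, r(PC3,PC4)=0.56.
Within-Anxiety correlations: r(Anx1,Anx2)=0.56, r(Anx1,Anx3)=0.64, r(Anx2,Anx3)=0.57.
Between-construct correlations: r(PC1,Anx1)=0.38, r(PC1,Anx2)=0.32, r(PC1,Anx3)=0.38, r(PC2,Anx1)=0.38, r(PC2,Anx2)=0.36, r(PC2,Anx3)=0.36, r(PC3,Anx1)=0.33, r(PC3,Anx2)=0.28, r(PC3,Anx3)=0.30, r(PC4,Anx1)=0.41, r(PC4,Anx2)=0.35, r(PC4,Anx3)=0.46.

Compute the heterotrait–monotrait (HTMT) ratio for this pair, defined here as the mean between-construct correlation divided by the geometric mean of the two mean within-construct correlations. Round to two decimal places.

0.66

Mean heterotrait r = 4.31/12 = 0.3592.
Mean within-PC = 3.00/6 = 0.5000; mean within-Anx = 1.77/3 = 0.5900.
Geometric mean = √(0.5000 × 0.5900) = 0.5431.
HTMT = 0.3592 / 0.5431 = 0.66.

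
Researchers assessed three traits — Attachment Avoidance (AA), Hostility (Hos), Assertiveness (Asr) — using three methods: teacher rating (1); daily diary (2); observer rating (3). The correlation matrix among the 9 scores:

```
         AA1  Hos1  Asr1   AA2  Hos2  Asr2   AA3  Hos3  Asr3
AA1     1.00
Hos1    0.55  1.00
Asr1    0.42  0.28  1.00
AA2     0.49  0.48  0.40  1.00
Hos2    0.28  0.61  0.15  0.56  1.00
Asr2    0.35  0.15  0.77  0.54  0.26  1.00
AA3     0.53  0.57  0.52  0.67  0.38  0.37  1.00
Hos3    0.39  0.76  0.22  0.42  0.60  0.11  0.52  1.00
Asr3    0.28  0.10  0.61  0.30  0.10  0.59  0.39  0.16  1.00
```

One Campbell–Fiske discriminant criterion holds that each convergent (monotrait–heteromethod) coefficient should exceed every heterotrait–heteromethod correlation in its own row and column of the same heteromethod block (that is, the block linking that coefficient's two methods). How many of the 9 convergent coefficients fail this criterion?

Each convergent coefficient versus the relevant comparison correlations:
AA (methods 1·2): 0.49 vs {0.28, 0.48, 0.35, 0.40} → pass.
AA (methods 1·3): 0.53 vs {0.39, 0.57, 0.28, 0.52} → fail.
AA (methods 2·3): 0.67 vs {0.42, 0.38, 0.30, 0.37} → pass.
Hos (methods 1·2): 0.61 vs {0.48, 0.28, 0.15, 0.15} → pass.
Hos (methods 1·3): 0.76 vs {0.57, 0.39, 0.10, 0.22} → pass.
Hos (methods 2·3): 0.60 vs {0.38, 0.42, 0.10, 0.11} → pass.
Asr (methods 1·2): 0.77 vs {0.40, 0.35, 0.15, 0.15} → pass.
Asr (methods 1·3): 0.61 vs {0.52, 0.28, 0.22, 0.10} → pass.
Asr (methods 2·3): 0.59 vs {0.37, 0.30, 0.11, 0.10} → pass.
1 of 9 fail.

1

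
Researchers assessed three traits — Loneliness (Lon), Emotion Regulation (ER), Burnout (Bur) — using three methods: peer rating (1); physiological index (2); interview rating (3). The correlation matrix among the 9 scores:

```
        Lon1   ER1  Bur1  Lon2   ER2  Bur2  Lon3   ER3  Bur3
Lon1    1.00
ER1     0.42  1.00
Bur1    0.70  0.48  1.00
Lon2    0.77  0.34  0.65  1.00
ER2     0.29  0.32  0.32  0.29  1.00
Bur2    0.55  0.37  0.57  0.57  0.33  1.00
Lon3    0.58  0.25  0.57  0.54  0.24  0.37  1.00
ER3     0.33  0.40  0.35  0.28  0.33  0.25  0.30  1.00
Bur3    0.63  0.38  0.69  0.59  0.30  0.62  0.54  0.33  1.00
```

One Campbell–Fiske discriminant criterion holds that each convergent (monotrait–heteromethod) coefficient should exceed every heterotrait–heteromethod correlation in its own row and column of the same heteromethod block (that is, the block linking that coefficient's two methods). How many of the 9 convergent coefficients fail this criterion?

4

Convergent coefficients and their comparison sets:
Lon (methods 1·2): 0.77 vs {0.29, 0.34, 0.55, 0.65} → pass.
Lon (methods 1·3): 0.58 vs {0.33, 0.25, 0.63, 0.57} → fail.
Lon (methods 2·3): 0.54 vs {0.28, 0.24, 0.59, 0.37} → fail.
ER (methods 1·2): 0.32 vs {0.34, 0.29, 0.37, 0.32} → fail.
ER (methods 1·3): 0.40 vs {0.25, 0.33, 0.38, 0.35} → pass.
ER (methods 2·3): 0.33 vs {0.24, 0.28, 0.30, 0.25} → pass.
Bur (methods 1·2): 0.57 vs {0.65, 0.55, 0.32, 0.37} → fail.
Bur (methods 1·3): 0.69 vs {0.57, 0.63, 0.35, 0.38} → pass.
Bur (methods 2·3): 0.62 vs {0.37, 0.59, 0.25, 0.30} → pass.
4 of 9 fail.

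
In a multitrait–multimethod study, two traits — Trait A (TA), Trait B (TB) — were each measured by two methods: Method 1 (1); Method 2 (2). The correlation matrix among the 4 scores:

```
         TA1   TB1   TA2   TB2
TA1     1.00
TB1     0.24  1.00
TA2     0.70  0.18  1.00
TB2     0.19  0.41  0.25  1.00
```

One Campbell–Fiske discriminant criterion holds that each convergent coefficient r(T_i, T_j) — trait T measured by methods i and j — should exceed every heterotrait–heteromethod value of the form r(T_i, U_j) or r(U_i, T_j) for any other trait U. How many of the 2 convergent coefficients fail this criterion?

0

Checking each validity diagonal entry against its comparison values:
TA (methods 1·2): 0.70 vs {0.19, 0.18} → pass.
TB (methods 1·2): 0.41 vs {0.18, 0.19} → pass.
0 of 2 fail.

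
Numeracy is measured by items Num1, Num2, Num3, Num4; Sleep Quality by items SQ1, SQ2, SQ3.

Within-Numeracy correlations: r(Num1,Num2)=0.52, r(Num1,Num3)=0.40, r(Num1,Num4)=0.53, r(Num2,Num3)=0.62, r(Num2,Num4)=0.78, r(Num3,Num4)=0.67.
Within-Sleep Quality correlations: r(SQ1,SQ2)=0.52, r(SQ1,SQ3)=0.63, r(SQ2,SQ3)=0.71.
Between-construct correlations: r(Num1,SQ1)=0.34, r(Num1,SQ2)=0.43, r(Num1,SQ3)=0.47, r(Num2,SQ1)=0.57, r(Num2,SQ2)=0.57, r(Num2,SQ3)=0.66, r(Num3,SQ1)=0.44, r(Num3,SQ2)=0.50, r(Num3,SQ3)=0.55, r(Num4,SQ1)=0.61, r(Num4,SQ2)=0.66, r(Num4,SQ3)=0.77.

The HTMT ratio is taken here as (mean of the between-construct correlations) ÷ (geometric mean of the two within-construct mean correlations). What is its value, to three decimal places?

Between-construct mean = 6.57/12 = 0.5475.
Mean within-Num = 3.52/6 = 0.5867; mean within-SQ = 1.86/3 = 0.6200.
Geometric mean = √(0.5867 × 0.6200) = 0.6031.
HTMT = 0.5475 / 0.6031 = 0.908.

0.908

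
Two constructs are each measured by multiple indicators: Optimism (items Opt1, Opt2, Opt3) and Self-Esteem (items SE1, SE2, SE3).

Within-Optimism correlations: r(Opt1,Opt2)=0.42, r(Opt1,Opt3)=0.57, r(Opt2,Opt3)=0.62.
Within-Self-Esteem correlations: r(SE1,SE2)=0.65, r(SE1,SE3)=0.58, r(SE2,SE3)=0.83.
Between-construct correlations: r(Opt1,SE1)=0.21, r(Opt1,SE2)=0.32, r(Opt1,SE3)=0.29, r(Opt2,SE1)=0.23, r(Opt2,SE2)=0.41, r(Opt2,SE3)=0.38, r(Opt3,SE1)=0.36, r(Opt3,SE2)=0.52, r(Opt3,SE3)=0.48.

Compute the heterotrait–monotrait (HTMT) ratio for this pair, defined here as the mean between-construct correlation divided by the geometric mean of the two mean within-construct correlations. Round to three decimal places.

0.586

Between-construct mean = 3.20/9 = 0.3556.
Mean within-Opt = 1.61/3 = 0.5367; mean within-SE = 2.06/3 = 0.6867.
Geometric mean = √(0.5367 × 0.6867) = 0.6071.
HTMT = 0.3556 / 0.6071 = 0.586.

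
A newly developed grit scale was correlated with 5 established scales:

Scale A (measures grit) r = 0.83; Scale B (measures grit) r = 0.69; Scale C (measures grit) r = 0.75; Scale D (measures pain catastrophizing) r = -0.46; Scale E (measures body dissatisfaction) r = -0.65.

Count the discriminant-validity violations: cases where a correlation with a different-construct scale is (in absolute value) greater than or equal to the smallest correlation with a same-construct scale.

Convergent (same construct = grit): Scale A, Scale B, Scale C.
Smallest convergent = 0.69. Discriminant |r|: 0.46, 0.65; count ≥ 0.69 → 0.

0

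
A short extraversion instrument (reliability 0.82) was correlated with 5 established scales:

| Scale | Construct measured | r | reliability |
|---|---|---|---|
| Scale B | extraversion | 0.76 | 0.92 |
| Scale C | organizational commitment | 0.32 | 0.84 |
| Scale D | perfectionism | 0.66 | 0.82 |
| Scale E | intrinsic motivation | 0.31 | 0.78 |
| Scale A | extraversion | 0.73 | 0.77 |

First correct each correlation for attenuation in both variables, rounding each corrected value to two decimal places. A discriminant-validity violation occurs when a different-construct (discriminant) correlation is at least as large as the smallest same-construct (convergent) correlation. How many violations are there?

Disattenuated r (r / √(r_scale · r_new)):
  Scale B (conv): 0.76 / √(0.92·0.82) = 0.88
  Scale C (disc): 0.32 / √(0.84·0.82) = 0.39
  Scale D (disc): 0.66 / √(0.82·0.82) = 0.80
  Scale E (disc): 0.31 / √(0.78·0.82) = 0.39
  Scale A (conv): 0.73 / √(0.77·0.82) = 0.92
Smallest convergent = 0.88. Discriminant values: 0.39, 0.80, 0.39; count ≥ 0.88 → 0.

0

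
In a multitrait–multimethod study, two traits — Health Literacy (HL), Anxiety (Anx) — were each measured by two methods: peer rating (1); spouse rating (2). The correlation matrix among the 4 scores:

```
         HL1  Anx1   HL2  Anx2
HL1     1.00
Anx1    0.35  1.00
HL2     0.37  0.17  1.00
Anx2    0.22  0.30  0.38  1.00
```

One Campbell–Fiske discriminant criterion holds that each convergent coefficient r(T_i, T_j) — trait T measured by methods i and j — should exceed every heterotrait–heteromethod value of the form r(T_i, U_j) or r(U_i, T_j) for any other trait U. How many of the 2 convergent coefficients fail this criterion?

0

Each convergent coefficient versus the relevant comparison correlations:
HL (methods 1·2): 0.37 vs {0.22, 0.17} → pass.
Anx (methods 1·2): 0.30 vs {0.17, 0.22} → pass.
0 of 2 fail.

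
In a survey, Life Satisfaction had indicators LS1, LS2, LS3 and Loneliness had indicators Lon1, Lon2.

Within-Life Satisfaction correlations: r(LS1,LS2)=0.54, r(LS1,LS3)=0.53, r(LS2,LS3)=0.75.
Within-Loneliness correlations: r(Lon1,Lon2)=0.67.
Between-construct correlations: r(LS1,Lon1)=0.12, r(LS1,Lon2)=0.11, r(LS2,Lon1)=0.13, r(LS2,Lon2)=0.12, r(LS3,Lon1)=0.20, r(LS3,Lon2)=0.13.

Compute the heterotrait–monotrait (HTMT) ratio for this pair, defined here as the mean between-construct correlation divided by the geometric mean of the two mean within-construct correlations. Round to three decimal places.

0.212

Mean heterotrait r = 0.81/6 = 0.1350.
Mean within-LS = 1.82/3 = 0.6067; mean within-Lon = 0.67/1 = 0.6700.
Geometric mean = √(0.6067 × 0.6700) = 0.6376.
HTMT = 0.1350 / 0.6376 = 0.212.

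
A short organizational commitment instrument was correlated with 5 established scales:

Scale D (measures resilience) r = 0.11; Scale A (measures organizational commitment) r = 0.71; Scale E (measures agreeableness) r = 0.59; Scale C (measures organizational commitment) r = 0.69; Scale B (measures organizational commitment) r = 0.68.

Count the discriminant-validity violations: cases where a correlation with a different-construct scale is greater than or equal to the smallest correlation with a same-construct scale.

0

Convergent (same construct = organizational commitment): Scale A, Scale C, Scale B.
Smallest convergent = 0.68. Discriminant values: 0.11, 0.59; count ≥ 0.68 → 0.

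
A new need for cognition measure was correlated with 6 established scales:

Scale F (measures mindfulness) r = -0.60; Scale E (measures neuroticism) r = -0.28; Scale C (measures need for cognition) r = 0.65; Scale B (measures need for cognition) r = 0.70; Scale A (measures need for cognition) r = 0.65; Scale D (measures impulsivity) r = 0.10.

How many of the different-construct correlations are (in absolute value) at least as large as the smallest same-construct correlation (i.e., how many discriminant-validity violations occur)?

Convergent (same construct = need for cognition): Scale C, Scale B, Scale A.
Smallest convergent = 0.65. Discriminant |r|: 0.60, 0.28, 0.10; count ≥ 0.65 → 0.

0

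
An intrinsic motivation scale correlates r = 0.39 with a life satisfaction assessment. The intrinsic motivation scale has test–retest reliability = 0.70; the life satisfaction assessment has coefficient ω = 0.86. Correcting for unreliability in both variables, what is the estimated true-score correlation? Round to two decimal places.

r_true = r_obs / √(r_xx · r_yy) = 0.39 / √(0.70 × 0.86) = 0.39 / √0.6020 = 0.39 / 0.7759 ≈ 0.50.

0.50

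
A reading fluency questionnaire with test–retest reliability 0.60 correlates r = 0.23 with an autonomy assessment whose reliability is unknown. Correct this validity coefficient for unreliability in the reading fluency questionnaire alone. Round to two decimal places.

0.30

Single correction: r_c = r_obs / √r_xx = 0.23 / √0.60 = 0.23 / 0.7746 ≈ 0.30.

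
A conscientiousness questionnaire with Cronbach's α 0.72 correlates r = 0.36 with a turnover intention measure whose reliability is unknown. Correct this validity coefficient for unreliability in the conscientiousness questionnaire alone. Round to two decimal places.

Single correction: r_c = r_obs / √r_xx = 0.36 / √0.72 = 0.36 / 0.8485 ≈ 0.42.

0.42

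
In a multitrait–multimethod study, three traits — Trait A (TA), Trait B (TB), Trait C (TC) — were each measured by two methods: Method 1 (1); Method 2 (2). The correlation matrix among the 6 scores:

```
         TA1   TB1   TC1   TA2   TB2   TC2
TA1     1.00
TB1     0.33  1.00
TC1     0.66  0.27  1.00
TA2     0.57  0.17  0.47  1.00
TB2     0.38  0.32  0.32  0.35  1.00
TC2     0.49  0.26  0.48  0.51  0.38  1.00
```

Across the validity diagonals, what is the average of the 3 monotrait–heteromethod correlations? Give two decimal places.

0.46

Convergent values: 0.57, 0.32, 0.48; mean = 1.37/3 = 0.46.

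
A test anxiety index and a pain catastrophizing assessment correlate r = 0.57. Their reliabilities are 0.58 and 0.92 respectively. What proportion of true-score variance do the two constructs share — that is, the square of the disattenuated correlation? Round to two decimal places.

0.61

Disattenuated r = 0.57 / √(0.58 × 0.92) = 0.57 / 0.7305 = 0.7803.
Shared true-score variance = 0.7803² = 0.6089 ≈ 0.61.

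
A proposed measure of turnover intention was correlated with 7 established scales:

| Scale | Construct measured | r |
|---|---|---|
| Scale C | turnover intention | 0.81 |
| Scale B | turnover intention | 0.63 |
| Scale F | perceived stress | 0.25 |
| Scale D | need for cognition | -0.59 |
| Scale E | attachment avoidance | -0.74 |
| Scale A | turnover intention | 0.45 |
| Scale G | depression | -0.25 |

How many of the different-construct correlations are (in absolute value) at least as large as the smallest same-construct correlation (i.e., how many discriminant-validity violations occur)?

2

Convergent (same construct = turnover intention): Scale C, Scale B, Scale A.
Smallest convergent = 0.45. Discriminant |r|: 0.25, 0.59, 0.74, 0.25; count ≥ 0.45 → 2.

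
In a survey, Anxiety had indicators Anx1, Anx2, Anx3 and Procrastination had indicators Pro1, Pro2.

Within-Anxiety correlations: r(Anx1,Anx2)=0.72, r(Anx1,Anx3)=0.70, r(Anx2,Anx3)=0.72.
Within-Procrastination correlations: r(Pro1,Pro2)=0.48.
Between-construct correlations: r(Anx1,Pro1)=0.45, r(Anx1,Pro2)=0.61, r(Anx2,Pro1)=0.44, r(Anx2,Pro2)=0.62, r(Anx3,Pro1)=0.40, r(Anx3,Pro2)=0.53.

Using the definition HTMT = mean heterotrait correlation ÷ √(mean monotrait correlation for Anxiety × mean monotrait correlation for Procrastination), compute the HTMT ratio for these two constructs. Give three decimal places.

0.869

Mean between = 3.05/6 = 0.5083.
Mean within-Anx = 2.14/3 = 0.7133; mean within-Pro = 0.48/1 = 0.4800.
Geometric mean = √(0.7133 × 0.4800) = 0.5851.
HTMT = 0.5083 / 0.5851 = 0.869.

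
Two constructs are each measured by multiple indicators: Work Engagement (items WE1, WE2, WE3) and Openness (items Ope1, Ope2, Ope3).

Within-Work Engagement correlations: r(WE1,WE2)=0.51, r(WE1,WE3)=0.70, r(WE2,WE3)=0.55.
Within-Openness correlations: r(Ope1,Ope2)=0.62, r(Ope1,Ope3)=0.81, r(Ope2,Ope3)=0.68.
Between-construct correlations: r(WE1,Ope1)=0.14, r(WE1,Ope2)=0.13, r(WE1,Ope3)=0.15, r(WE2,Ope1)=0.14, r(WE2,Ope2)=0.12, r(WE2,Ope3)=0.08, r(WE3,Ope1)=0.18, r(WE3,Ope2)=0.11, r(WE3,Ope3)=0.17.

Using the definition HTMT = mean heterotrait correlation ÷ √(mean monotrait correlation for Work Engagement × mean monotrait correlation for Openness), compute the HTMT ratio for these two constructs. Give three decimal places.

0.211

Between-construct mean = 1.22/9 = 0.1356.
Mean within-WE = 1.76/3 = 0.5867; mean within-Ope = 2.11/3 = 0.7033.
Geometric mean = √(0.5867 × 0.7033) = 0.6424.
HTMT = 0.1356 / 0.6424 = 0.211.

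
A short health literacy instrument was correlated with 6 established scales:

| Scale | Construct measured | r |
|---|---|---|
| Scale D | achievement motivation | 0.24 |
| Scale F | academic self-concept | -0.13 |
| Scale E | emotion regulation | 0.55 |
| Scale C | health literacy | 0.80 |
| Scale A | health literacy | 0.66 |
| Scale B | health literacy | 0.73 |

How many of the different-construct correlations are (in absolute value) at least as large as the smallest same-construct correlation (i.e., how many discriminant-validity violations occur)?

0

Convergent (same construct = health literacy): Scale C, Scale A, Scale B.
Smallest convergent = 0.66. Discriminant |r|: 0.24, 0.13, 0.55; count ≥ 0.66 → 0.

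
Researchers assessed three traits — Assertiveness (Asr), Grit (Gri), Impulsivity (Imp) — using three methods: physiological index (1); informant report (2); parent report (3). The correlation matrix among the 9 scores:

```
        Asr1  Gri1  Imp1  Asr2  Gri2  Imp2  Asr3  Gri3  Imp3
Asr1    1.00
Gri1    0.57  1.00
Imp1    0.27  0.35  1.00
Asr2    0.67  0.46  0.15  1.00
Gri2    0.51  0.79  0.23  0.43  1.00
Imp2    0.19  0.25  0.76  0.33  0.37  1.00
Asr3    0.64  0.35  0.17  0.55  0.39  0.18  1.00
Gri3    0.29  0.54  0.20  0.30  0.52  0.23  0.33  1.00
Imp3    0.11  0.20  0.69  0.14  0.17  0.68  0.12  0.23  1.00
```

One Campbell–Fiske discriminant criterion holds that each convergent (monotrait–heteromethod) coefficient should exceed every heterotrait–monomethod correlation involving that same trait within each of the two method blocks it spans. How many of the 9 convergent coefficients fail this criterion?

Checking each validity diagonal entry against its comparison values:
Asr (methods 1·2): 0.67 vs {0.57, 0.43, 0.27, 0.33} → pass.
Asr (methods 1·3): 0.64 vs {0.57, 0.33, 0.27, 0.12} → pass.
Asr (methods 2·3): 0.55 vs {0.43, 0.33, 0.33, 0.12} → pass.
Gri (methods 1·2): 0.79 vs {0.57, 0.43, 0.35, 0.37} → pass.
Gri (methods 1·3): 0.54 vs {0.57, 0.33, 0.35, 0.23} → fail.
Gri (methods 2·3): 0.52 vs {0.43, 0.33, 0.37, 0.23} → pass.
Imp (methods 1·2): 0.76 vs {0.27, 0.33, 0.35, 0.37} → pass.
Imp (methods 1·3): 0.69 vs {0.27, 0.12, 0.35, 0.23} → pass.
Imp (methods 2·3): 0.68 vs {0.33, 0.12, 0.37, 0.23} → pass.
1 of 9 fail.

1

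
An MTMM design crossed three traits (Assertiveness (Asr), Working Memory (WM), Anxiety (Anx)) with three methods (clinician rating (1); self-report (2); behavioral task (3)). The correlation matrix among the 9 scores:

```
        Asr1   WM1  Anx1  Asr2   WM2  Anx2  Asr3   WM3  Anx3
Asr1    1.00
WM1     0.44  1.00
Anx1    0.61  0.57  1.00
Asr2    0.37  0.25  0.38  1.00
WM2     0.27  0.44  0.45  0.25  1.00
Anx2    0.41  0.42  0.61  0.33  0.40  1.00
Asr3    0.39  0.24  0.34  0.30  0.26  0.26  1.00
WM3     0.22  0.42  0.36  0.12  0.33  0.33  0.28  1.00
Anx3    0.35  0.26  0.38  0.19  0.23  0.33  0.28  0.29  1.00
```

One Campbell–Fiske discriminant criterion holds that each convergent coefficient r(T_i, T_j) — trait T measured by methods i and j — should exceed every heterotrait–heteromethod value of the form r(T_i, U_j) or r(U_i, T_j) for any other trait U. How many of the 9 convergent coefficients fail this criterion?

Convergent coefficients and their comparison sets:
Asr (methods 1·2): 0.37 vs {0.27, 0.25, 0.41, 0.38} → fail.
Asr (methods 1·3): 0.39 vs {0.22, 0.24, 0.35, 0.34} → pass.
Asr (methods 2·3): 0.30 vs {0.12, 0.26, 0.19, 0.26} → pass.
WM (methods 1·2): 0.44 vs {0.25, 0.27, 0.42, 0.45} → fail.
WM (methods 1·3): 0.42 vs {0.24, 0.22, 0.26, 0.36} → pass.
WM (methods 2·3): 0.33 vs {0.26, 0.12, 0.23, 0.33} → fail.
Anx (methods 1·2): 0.61 vs {0.38, 0.41, 0.45, 0.42} → pass.
Anx (methods 1·3): 0.38 vs {0.34, 0.35, 0.36, 0.26} → pass.
Anx (methods 2·3): 0.33 vs {0.26, 0.19, 0.33, 0.23} → fail.
4 of 9 fail.

4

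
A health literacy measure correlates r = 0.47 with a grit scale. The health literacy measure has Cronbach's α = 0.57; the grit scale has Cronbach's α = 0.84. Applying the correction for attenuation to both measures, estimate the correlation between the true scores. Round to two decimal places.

0.68

r_true = r_obs / √(r_xx · r_yy) = 0.47 / √(0.57 × 0.84) = 0.47 / √0.4788 = 0.47 / 0.6920 ≈ 0.68.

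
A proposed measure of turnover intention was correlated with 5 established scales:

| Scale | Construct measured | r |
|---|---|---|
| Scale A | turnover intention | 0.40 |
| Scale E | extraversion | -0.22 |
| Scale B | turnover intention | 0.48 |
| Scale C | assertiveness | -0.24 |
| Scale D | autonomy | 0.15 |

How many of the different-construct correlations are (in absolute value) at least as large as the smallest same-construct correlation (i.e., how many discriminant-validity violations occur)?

0

Convergent (same construct = turnover intention): Scale A, Scale B.
Smallest convergent = 0.40. Discriminant |r|: 0.22, 0.24, 0.15; count ≥ 0.40 → 0.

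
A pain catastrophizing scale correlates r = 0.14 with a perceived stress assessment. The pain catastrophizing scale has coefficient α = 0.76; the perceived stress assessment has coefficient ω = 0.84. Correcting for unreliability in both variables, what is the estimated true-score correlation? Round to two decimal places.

0.18

r_true = r_obs / √(r_xx · r_yy) = 0.14 / √(0.76 × 0.84) = 0.14 / √0.6384 = 0.14 / 0.7990 ≈ 0.18.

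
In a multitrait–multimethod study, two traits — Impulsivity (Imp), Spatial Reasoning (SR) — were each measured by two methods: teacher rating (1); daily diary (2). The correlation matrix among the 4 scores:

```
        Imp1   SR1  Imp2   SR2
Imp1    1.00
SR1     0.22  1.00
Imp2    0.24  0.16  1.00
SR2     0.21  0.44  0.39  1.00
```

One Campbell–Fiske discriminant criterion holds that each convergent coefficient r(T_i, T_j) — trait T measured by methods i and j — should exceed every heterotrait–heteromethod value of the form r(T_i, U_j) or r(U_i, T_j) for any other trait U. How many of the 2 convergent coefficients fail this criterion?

Checking each validity diagonal entry against its comparison values:
Imp (methods 1·2): 0.24 vs {0.21, 0.16} → pass.
SR (methods 1·2): 0.44 vs {0.16, 0.21} → pass.
0 of 2 fail.

0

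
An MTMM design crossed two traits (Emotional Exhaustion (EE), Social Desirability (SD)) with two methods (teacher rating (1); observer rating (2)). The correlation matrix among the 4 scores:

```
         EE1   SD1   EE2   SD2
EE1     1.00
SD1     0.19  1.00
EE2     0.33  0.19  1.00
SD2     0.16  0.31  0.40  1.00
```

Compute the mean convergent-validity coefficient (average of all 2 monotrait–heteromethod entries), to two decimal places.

Convergent values: 0.33, 0.31; mean = 0.64/2 = 0.32.

0.32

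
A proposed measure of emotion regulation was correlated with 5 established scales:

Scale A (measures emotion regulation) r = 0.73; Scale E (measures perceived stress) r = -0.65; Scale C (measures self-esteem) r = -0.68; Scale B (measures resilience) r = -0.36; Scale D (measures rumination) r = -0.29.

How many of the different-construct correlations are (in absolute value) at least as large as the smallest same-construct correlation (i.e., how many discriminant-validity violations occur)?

0

Convergent (same construct = emotion regulation): Scale A.
Smallest convergent = 0.73. Discriminant |r|: 0.65, 0.68, 0.36, 0.29; count ≥ 0.73 → 0.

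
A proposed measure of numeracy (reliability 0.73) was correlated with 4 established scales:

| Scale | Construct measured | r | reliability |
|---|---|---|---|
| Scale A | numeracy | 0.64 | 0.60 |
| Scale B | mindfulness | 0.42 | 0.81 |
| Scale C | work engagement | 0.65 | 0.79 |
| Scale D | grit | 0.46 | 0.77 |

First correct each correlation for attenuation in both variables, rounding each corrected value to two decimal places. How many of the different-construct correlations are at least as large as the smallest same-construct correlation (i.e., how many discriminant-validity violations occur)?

Disattenuated r (r / √(r_scale · r_new)):
  Scale A (conv): 0.64 / √(0.60·0.73) = 0.97
  Scale B (disc): 0.42 / √(0.81·0.73) = 0.55
  Scale C (disc): 0.65 / √(0.79·0.73) = 0.86
  Scale D (disc): 0.46 / √(0.77·0.73) = 0.61
Smallest convergent = 0.97. Discriminant values: 0.55, 0.86, 0.61; count ≥ 0.97 → 0.

0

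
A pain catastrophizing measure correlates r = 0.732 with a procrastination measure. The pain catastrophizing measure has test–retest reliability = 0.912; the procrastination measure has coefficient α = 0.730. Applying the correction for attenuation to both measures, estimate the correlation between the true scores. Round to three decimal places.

0.897

r_true = r_obs / √(r_xx · r_yy) = 0.732 / √(0.912 × 0.730) = 0.732 / √0.665760 = 0.732 / 0.8159 ≈ 0.897.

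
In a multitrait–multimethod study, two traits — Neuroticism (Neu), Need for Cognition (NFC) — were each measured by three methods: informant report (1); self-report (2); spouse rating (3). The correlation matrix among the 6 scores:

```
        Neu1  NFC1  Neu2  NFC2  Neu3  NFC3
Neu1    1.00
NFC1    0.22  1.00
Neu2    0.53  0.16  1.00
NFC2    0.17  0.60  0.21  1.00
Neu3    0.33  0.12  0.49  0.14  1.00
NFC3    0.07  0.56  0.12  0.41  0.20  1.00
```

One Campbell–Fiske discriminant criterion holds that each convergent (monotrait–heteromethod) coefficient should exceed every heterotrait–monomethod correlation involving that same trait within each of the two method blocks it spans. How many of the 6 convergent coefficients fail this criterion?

0

Convergent coefficients and their comparison sets:
Neu (methods 1·2): 0.53 vs {0.22, 0.21} → pass.
Neu (methods 1·3): 0.33 vs {0.22, 0.20} → pass.
Neu (methods 2·3): 0.49 vs {0.21, 0.20} → pass.
NFC (methods 1·2): 0.60 vs {0.22, 0.21} → pass.
NFC (methods 1·3): 0.56 vs {0.22, 0.20} → pass.
NFC (methods 2·3): 0.41 vs {0.21, 0.20} → pass.
0 of 6 fail.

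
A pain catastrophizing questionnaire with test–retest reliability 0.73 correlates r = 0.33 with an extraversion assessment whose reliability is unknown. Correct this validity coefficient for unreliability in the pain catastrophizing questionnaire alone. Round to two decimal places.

0.39

Single correction: r_c = r_obs / √r_xx = 0.33 / √0.73 = 0.33 / 0.8544 ≈ 0.39.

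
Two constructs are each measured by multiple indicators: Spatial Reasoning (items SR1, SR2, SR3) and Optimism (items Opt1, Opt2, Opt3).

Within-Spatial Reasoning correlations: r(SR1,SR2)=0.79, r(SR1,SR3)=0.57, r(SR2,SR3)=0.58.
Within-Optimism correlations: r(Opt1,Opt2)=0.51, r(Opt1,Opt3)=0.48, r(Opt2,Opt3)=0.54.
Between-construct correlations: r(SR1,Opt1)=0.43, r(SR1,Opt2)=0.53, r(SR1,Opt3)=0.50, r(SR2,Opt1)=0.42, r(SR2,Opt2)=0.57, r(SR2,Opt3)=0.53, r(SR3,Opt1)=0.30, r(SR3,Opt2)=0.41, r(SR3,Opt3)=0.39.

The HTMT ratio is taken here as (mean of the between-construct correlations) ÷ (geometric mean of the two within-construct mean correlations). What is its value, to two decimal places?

0.79

Mean heterotrait r = 4.08/9 = 0.4533.
Mean within-SR = 1.94/3 = 0.6467; mean within-Opt = 1.53/3 = 0.5100.
Geometric mean = √(0.6467 × 0.5100) = 0.5743.
HTMT = 0.4533 / 0.5743 = 0.79.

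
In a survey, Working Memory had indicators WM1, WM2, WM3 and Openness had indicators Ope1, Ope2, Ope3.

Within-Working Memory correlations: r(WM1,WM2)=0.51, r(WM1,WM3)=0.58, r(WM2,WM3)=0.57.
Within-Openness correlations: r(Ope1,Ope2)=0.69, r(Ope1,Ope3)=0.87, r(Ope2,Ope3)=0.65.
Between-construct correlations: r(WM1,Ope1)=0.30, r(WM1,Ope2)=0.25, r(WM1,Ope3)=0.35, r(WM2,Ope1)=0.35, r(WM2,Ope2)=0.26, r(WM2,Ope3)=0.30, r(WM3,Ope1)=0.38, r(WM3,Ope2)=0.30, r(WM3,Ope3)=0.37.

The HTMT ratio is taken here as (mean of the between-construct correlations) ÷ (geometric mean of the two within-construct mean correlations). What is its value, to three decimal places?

0.498

Mean between = 2.86/9 = 0.3178.
Mean within-WM = 1.66/3 = 0.5533; mean within-Ope = 2.21/3 = 0.7367.
Geometric mean = √(0.5533 × 0.7367) = 0.6384.
HTMT = 0.3178 / 0.6384 = 0.498.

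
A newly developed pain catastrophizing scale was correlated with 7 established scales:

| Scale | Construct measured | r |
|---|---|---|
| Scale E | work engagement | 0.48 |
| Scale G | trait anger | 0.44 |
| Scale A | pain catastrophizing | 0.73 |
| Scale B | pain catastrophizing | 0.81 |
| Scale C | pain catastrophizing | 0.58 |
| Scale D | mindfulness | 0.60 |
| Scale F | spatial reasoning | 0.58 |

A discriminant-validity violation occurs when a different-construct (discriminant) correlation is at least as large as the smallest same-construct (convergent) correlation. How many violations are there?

2

Convergent (same construct = pain catastrophizing): Scale A, Scale B, Scale C.
Smallest convergent = 0.58. Discriminant values: 0.48, 0.44, 0.60, 0.58; count ≥ 0.58 → 2.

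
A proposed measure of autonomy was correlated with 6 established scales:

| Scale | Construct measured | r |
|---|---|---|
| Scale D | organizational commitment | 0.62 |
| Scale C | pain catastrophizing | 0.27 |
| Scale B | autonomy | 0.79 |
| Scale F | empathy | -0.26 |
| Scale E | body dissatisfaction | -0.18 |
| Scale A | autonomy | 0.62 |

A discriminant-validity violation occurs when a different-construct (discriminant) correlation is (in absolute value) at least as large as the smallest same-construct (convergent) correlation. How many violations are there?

1

Convergent (same construct = autonomy): Scale B, Scale A.
Smallest convergent = 0.62. Discriminant |r|: 0.62, 0.27, 0.26, 0.18; count ≥ 0.62 → 1.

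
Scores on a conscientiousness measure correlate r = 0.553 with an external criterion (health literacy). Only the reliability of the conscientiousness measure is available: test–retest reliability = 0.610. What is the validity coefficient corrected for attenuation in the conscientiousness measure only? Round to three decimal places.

Single correction: r_c = r_obs / √r_xx = 0.553 / √0.610 = 0.553 / 0.7810 ≈ 0.708.

0.708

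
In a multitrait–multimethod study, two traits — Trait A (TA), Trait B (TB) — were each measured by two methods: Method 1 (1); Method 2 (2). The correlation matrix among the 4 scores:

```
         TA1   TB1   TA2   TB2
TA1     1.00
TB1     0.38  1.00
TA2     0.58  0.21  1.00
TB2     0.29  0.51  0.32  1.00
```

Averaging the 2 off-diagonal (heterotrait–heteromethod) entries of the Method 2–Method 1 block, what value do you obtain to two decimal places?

HTHM values (method 2 × method 1): 0.21, 0.29; mean = 0.50/2 = 0.25.

0.25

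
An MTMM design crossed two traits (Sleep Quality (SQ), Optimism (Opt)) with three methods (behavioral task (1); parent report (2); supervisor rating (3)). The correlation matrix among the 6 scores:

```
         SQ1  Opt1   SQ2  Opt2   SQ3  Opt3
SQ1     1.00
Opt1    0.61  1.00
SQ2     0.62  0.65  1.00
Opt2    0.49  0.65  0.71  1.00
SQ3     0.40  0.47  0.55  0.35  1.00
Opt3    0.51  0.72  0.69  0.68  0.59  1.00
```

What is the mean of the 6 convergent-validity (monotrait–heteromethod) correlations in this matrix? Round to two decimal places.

Convergent values: 0.62, 0.40, 0.55, 0.65, 0.72, 0.68; mean = 3.62/6 = 0.60.

0.60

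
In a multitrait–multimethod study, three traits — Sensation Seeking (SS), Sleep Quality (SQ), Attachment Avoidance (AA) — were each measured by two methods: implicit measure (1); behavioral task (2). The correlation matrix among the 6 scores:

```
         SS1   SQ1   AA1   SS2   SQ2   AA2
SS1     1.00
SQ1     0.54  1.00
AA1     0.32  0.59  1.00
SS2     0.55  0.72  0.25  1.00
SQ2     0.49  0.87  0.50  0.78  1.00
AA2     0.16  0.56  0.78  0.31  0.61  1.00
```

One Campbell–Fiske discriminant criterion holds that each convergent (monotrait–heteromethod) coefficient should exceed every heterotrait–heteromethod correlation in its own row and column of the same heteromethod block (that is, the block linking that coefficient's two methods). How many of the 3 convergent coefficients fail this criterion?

Each convergent coefficient versus the relevant comparison correlations:
SS (methods 1·2): 0.55 vs {0.49, 0.72, 0.16, 0.25} → fail.
SQ (methods 1·2): 0.87 vs {0.72, 0.49, 0.56, 0.50} → pass.
AA (methods 1·2): 0.78 vs {0.25, 0.16, 0.50, 0.56} → pass.
1 of 3 fail.

1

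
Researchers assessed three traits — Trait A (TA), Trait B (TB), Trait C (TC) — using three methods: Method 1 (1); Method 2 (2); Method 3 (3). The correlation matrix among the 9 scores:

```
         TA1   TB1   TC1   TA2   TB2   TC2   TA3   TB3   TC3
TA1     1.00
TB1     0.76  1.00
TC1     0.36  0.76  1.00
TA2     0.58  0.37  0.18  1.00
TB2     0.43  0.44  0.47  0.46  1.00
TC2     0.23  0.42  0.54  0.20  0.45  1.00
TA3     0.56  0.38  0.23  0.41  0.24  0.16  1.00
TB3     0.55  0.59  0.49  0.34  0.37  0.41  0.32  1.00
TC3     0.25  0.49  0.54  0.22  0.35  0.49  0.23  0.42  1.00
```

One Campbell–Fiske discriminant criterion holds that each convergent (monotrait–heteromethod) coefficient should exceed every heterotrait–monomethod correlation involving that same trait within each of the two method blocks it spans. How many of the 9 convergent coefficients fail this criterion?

Convergent coefficients and their comparison sets:
TA (methods 1·2): 0.58 vs {0.76, 0.46, 0.36, 0.20} → fail.
TA (methods 1·3): 0.56 vs {0.76, 0.32, 0.36, 0.23} → fail.
TA (methods 2·3): 0.41 vs {0.46, 0.32, 0.20, 0.23} → fail.
TB (methods 1·2): 0.44 vs {0.76, 0.46, 0.76, 0.45} → fail.
TB (methods 1·3): 0.59 vs {0.76, 0.32, 0.76, 0.42} → fail.
TB (methods 2·3): 0.37 vs {0.46, 0.32, 0.45, 0.42} → fail.
TC (methods 1·2): 0.54 vs {0.36, 0.20, 0.76, 0.45} → fail.
TC (methods 1·3): 0.54 vs {0.36, 0.23, 0.76, 0.42} → fail.
TC (methods 2·3): 0.49 vs {0.20, 0.23, 0.45, 0.42} → pass.
8 of 9 fail.

8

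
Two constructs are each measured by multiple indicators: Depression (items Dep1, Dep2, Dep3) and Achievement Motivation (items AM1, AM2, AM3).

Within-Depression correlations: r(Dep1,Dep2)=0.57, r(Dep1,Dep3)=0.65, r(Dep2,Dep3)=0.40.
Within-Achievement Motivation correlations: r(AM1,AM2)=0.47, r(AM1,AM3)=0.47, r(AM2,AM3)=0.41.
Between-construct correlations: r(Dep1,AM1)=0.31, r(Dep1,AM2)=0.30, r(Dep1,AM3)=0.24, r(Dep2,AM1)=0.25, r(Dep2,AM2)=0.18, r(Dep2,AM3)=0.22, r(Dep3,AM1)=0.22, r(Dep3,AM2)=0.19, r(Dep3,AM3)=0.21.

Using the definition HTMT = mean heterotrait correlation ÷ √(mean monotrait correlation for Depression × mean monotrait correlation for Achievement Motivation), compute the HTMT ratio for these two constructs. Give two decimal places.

0.48

Mean heterotrait r = 2.12/9 = 0.2356.
Mean within-Dep = 1.62/3 = 0.5400; mean within-AM = 1.35/3 = 0.4500.
Geometric mean = √(0.5400 × 0.4500) = 0.4930.
HTMT = 0.2356 / 0.4930 = 0.48.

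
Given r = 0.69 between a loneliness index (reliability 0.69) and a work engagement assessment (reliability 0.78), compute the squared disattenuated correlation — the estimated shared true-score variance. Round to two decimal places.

Disattenuated r = 0.69 / √(0.69 × 0.78) = 0.69 / 0.7336 = 0.9406.
Shared true-score variance = 0.9406² = 0.8847 ≈ 0.88.

0.88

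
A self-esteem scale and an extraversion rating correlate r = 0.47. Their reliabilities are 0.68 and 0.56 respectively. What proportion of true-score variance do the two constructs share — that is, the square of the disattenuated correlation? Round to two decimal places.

0.58

Disattenuated r = 0.47 / √(0.68 × 0.56) = 0.47 / 0.6171 = 0.7616.
Shared true-score variance = 0.7616² = 0.5800 ≈ 0.58.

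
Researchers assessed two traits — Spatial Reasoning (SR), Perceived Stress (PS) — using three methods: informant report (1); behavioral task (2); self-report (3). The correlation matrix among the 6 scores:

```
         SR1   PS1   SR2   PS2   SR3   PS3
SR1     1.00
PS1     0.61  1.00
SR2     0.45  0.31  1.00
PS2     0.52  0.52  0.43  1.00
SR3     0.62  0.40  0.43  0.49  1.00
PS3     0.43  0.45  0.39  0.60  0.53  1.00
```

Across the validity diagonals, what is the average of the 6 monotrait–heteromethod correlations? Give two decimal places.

Convergent values: 0.45, 0.62, 0.43, 0.52, 0.45, 0.60; mean = 3.07/6 = 0.51.

0.51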